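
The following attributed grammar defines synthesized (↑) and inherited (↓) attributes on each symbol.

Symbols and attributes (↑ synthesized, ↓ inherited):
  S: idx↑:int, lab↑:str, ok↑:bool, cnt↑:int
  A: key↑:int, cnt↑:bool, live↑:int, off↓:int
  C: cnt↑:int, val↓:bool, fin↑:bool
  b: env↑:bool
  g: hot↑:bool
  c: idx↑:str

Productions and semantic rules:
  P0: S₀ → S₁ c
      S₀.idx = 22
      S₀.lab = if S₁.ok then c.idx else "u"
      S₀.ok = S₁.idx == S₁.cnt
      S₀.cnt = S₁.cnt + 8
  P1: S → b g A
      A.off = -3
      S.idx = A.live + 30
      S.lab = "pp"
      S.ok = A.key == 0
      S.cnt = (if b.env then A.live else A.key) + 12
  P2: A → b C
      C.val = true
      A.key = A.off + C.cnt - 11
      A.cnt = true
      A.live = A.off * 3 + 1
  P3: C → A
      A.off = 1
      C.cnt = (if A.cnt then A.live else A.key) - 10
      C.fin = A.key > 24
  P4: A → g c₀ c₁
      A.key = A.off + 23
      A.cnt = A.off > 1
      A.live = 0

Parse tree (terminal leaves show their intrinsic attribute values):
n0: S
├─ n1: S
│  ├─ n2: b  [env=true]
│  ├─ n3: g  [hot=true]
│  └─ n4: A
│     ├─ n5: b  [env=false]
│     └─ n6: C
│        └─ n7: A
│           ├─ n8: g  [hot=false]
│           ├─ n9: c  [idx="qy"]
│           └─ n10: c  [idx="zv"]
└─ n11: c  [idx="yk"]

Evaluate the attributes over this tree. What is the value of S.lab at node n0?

"yk"

1. n2.env = true  [terminal]
2. n3.hot = true  [terminal]
3. n4.off = -3  [-3]
4. n5.env = false  [terminal]
5. n6.val = true  [true]
6. n7.off = 1  [1]
7. n8.hot = false  [terminal]
8. n9.idx = "qy"  [terminal]
9. n10.idx = "zv"  [terminal]
10. n7.key = 24  [A.off + 23]
11. n7.cnt = false  [A.off > 1]
12. n7.live = 0  [0]
13. n6.cnt = 14  [(if A.cnt then A.live else A.key) - 10]
14. n6.fin = false  [A.key > 24]
15. n4.key = 0  [A.off + C.cnt - 11]
16. n4.cnt = true  [true]
17. n4.live = -8  [A.off * 3 + 1]
18. n1.idx = 22  [A.live + 30]
19. n1.lab = "pp"  ["pp"]
20. n1.ok = true  [A.key == 0]
21. n1.cnt = 4  [(if b.env then A.live else A.key) + 12]
22. n11.idx = "yk"  [terminal]
23. n0.idx = 22  [22]
24. n0.lab = "yk"  [if S₁.ok then c.idx else "u"]
25. n0.ok = false  [S₁.idx == S₁.cnt]
26. n0.cnt = 12  [S₁.cnt + 8]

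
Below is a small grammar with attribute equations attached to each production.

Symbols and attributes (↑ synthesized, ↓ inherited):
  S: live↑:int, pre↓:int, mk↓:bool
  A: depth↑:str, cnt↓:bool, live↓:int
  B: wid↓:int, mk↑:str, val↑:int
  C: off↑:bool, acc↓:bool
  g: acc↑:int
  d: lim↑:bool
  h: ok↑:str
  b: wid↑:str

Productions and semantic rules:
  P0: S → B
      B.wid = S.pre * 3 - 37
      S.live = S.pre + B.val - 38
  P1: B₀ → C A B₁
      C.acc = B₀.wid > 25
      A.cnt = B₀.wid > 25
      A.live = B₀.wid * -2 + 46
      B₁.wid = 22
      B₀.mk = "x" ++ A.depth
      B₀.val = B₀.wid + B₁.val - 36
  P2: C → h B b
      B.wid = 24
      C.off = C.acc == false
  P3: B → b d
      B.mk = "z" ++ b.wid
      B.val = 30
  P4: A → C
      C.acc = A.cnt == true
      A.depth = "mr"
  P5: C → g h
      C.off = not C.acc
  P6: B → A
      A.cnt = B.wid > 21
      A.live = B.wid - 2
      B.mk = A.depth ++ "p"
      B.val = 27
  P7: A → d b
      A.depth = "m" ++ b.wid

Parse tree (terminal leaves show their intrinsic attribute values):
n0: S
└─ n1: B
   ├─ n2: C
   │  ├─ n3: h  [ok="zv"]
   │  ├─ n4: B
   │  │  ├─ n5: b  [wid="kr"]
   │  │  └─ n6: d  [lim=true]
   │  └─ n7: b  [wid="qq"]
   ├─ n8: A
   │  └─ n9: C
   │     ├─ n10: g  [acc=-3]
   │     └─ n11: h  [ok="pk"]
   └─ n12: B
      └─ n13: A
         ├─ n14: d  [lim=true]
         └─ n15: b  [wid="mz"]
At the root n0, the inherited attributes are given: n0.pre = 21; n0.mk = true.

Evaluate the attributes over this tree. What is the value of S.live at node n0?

0

1. n0.pre = 21  [given at root]
2. n0.mk = true  [given at root]
3. n1.wid = 26  [S.pre * 3 - 37]
4. n2.acc = true  [B₀.wid > 25]
5. n3.ok = "zv"  [terminal]
6. n4.wid = 24  [24]
7. n5.wid = "kr"  [terminal]
8. n6.lim = true  [terminal]
9. n4.mk = "zkr"  ["z" ++ b.wid]
10. n4.val = 30  [30]
11. n7.wid = "qq"  [terminal]
12. n2.off = false  [C.acc == false]
13. n8.cnt = true  [B₀.wid > 25]
14. n8.live = -6  [B₀.wid * -2 + 46]
15. n9.acc = true  [A.cnt == true]
16. n10.acc = -3  [terminal]
17. n11.ok = "pk"  [terminal]
18. n9.off = false  [not C.acc]
19. n8.depth = "mr"  ["mr"]
20. n12.wid = 22  [22]
21. n13.cnt = true  [B.wid > 21]
22. n13.live = 20  [B.wid - 2]
23. n14.lim = true  [terminal]
24. n15.wid = "mz"  [terminal]
25. n13.depth = "mmz"  ["m" ++ b.wid]
26. n12.mk = "mmzp"  [A.depth ++ "p"]
27. n12.val = 27  [27]
28. n1.mk = "xmr"  ["x" ++ A.depth]
29. n1.val = 17  [B₀.wid + B₁.val - 36]
30. n0.live = 0  [S.pre + B.val - 38]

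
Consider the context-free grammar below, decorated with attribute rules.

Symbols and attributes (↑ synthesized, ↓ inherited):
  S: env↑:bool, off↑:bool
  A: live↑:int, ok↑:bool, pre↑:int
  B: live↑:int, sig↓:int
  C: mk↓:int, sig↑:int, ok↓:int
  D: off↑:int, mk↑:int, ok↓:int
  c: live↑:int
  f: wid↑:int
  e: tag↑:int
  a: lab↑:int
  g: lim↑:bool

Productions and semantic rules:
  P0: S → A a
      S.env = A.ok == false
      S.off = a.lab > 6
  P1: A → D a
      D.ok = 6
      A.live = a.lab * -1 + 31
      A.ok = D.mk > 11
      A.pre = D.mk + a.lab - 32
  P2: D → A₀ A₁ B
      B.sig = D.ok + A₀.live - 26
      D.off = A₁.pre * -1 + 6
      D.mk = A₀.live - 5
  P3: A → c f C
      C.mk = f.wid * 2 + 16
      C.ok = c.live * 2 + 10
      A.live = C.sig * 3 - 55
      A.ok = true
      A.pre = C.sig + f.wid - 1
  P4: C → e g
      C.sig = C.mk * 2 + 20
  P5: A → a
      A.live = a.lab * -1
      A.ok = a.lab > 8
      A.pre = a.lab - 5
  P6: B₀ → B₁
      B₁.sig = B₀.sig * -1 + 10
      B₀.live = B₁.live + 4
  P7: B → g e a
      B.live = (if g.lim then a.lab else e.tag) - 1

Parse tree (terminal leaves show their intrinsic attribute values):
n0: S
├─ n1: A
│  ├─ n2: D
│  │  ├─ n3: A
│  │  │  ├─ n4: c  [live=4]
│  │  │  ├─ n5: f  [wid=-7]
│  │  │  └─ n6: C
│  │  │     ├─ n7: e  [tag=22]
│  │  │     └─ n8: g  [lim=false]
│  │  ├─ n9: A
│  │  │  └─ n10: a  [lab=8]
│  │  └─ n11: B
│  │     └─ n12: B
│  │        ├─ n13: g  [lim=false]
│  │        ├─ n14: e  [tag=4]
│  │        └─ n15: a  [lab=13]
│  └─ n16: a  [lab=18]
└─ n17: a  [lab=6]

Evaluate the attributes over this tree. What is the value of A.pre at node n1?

-2

1. n2.ok = 6  [6]
2. n4.live = 4  [terminal]
3. n5.wid = -7  [terminal]
4. n6.mk = 2  [f.wid * 2 + 16]
5. n6.ok = 18  [c.live * 2 + 10]
6. n7.tag = 22  [terminal]
7. n8.lim = false  [terminal]
8. n6.sig = 24  [C.mk * 2 + 20]
9. n3.live = 17  [C.sig * 3 - 55]
10. n3.ok = true  [true]
11. n3.pre = 16  [C.sig + f.wid - 1]
12. n10.lab = 8  [terminal]
13. n9.live = -8  [a.lab * -1]
14. n9.ok = false  [a.lab > 8]
15. n9.pre = 3  [a.lab - 5]
16. n11.sig = -3  [D.ok + A₀.live - 26]
17. n12.sig = 13  [B₀.sig * -1 + 10]
18. n13.lim = false  [terminal]
19. n14.tag = 4  [terminal]
20. n15.lab = 13  [terminal]
21. n12.live = 3  [(if g.lim then a.lab else e.tag) - 1]
22. n11.live = 7  [B₁.live + 4]
23. n2.off = 3  [A₁.pre * -1 + 6]
24. n2.mk = 12  [A₀.live - 5]
25. n16.lab = 18  [terminal]
26. n1.live = 13  [a.lab * -1 + 31]
27. n1.ok = true  [D.mk > 11]
28. n1.pre = -2  [D.mk + a.lab - 32]
29. n17.lab = 6  [terminal]
30. n0.env = false  [A.ok == false]
31. n0.off = false  [a.lab > 6]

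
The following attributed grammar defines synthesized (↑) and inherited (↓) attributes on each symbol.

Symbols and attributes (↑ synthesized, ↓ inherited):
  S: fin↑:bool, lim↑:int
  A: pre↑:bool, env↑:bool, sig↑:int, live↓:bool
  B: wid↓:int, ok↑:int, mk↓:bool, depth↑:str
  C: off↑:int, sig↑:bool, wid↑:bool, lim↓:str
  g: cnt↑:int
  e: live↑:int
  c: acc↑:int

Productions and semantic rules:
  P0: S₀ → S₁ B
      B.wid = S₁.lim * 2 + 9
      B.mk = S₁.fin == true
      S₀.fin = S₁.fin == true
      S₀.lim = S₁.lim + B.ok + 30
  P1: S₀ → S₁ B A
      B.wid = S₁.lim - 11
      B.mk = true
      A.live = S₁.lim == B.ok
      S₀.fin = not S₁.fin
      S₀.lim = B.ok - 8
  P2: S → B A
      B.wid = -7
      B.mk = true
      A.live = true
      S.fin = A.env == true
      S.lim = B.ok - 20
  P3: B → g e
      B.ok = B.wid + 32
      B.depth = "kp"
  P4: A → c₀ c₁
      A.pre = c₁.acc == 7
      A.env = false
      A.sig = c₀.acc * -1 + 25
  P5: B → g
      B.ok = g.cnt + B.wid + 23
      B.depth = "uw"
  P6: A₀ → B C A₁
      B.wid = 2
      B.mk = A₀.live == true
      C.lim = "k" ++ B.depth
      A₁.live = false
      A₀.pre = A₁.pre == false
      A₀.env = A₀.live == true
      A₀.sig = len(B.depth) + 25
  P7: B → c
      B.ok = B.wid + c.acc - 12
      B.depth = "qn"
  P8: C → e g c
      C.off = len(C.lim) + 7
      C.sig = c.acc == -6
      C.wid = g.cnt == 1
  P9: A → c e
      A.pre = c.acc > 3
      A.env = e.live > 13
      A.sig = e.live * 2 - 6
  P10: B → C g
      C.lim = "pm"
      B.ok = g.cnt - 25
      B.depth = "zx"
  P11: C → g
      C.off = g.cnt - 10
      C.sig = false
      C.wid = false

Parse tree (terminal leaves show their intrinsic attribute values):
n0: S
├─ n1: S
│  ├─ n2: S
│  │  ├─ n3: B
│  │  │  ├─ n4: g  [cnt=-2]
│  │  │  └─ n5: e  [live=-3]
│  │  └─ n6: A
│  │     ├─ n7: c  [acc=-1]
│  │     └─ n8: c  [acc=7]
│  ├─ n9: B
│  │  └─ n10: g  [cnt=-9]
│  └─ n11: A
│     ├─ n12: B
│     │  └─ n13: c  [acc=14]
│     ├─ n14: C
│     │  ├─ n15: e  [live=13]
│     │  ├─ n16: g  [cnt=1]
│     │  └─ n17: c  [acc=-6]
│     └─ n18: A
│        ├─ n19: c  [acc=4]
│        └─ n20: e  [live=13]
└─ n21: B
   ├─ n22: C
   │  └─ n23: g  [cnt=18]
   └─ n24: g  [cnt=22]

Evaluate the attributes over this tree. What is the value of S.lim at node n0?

27

1. n3.wid = -7  [-7]
2. n3.mk = true  [true]
3. n4.cnt = -2  [terminal]
4. n5.live = -3  [terminal]
5. n3.ok = 25  [B.wid + 32]
6. n3.depth = "kp"  ["kp"]
7. n6.live = true  [true]
8. n7.acc = -1  [terminal]
9. n8.acc = 7  [terminal]
10. n6.pre = true  [c₁.acc == 7]
11. n6.env = false  [false]
12. n6.sig = 26  [c₀.acc * -1 + 25]
13. n2.fin = false  [A.env == true]
14. n2.lim = 5  [B.ok - 20]
15. n9.wid = -6  [S₁.lim - 11]
16. n9.mk = true  [true]
17. n10.cnt = -9  [terminal]
18. n9.ok = 8  [g.cnt + B.wid + 23]
19. n9.depth = "uw"  ["uw"]
20. n11.live = false  [S₁.lim == B.ok]
21. n12.wid = 2  [2]
22. n12.mk = false  [A₀.live == true]
23. n13.acc = 14  [terminal]
24. n12.ok = 4  [B.wid + c.acc - 12]
25. n12.depth = "qn"  ["qn"]
26. n14.lim = "kqn"  ["k" ++ B.depth]
27. n15.live = 13  [terminal]
28. n16.cnt = 1  [terminal]
29. n17.acc = -6  [terminal]
30. n14.off = 10  [len(C.lim) + 7]
31. n14.sig = true  [c.acc == -6]
32. n14.wid = true  [g.cnt == 1]
33. n18.live = false  [false]
34. n19.acc = 4  [terminal]
35. n20.live = 13  [terminal]
36. n18.pre = true  [c.acc > 3]
37. n18.env = false  [e.live > 13]
38. n18.sig = 20  [e.live * 2 - 6]
39. n11.pre = false  [A₁.pre == false]
40. n11.env = false  [A₀.live == true]
41. n11.sig = 27  [len(B.depth) + 25]
42. n1.fin = true  [not S₁.fin]
43. n1.lim = 0  [B.ok - 8]
44. n21.wid = 9  [S₁.lim * 2 + 9]
45. n21.mk = true  [S₁.fin == true]
46. n22.lim = "pm"  ["pm"]
47. n23.cnt = 18  [terminal]
48. n22.off = 8  [g.cnt - 10]
49. n22.sig = false  [false]
50. n22.wid = false  [false]
51. n24.cnt = 22  [terminal]
52. n21.ok = -3  [g.cnt - 25]
53. n21.depth = "zx"  ["zx"]
54. n0.fin = true  [S₁.fin == true]
55. n0.lim = 27  [S₁.lim + B.ok + 30]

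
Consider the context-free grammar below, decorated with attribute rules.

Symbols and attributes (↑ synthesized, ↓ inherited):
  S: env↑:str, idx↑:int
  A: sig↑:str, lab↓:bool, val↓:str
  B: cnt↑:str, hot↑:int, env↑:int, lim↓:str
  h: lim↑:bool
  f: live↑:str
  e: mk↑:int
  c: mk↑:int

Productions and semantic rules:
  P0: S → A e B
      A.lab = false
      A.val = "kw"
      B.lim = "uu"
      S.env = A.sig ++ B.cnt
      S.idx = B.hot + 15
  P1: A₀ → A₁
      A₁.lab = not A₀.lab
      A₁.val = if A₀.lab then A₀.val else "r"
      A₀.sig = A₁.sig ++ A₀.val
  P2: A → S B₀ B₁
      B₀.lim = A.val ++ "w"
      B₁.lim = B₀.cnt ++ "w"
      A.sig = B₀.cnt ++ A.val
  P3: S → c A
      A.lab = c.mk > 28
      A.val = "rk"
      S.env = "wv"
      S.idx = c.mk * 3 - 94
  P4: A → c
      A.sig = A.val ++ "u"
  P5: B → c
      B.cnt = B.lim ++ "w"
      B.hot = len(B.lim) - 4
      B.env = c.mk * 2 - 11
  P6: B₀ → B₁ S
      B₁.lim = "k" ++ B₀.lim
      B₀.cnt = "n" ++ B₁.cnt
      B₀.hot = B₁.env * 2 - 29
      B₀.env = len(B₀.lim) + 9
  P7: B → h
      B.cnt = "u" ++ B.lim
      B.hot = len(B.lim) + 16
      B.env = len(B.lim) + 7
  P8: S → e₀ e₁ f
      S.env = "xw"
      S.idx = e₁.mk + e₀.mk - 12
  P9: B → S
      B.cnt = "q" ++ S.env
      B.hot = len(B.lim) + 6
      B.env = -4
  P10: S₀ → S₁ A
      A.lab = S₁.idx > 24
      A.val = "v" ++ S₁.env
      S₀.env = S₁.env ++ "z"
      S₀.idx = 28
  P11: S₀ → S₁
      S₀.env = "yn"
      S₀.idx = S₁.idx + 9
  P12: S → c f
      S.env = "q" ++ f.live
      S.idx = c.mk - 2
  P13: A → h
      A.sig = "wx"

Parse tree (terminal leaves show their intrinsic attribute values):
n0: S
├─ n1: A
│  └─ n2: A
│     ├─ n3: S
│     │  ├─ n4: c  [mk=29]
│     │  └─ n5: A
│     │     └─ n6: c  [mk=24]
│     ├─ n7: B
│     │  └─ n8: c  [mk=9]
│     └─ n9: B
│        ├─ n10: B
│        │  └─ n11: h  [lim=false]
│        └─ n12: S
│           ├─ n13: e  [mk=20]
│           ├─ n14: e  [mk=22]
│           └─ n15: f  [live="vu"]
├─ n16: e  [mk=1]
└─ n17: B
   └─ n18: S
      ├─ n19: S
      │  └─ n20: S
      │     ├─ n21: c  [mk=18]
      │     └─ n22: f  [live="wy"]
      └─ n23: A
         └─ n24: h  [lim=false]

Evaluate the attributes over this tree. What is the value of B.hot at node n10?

21

1. n1.lab = false  [false]
2. n1.val = "kw"  ["kw"]
3. n2.lab = true  [not A₀.lab]
4. n2.val = "r"  [if A₀.lab then A₀.val else "r"]
5. n4.mk = 29  [terminal]
6. n5.lab = true  [c.mk > 28]
7. n5.val = "rk"  ["rk"]
8. n6.mk = 24  [terminal]
9. n5.sig = "rku"  [A.val ++ "u"]
10. n3.env = "wv"  ["wv"]
11. n3.idx = -7  [c.mk * 3 - 94]
12. n7.lim = "rw"  [A.val ++ "w"]
13. n8.mk = 9  [terminal]
14. n7.cnt = "rww"  [B.lim ++ "w"]
15. n7.hot = -2  [len(B.lim) - 4]
16. n7.env = 7  [c.mk * 2 - 11]
17. n9.lim = "rwww"  [B₀.cnt ++ "w"]
18. n10.lim = "krwww"  ["k" ++ B₀.lim]
19. n11.lim = false  [terminal]
20. n10.cnt = "ukrwww"  ["u" ++ B.lim]
21. n10.hot = 21  [len(B.lim) + 16]
22. n10.env = 12  [len(B.lim) + 7]
23. n13.mk = 20  [terminal]
24. n14.mk = 22  [terminal]
25. n15.live = "vu"  [terminal]
26. n12.env = "xw"  ["xw"]
27. n12.idx = 30  [e₁.mk + e₀.mk - 12]
28. n9.cnt = "nukrwww"  ["n" ++ B₁.cnt]
29. n9.hot = -5  [B₁.env * 2 - 29]
30. n9.env = 13  [len(B₀.lim) + 9]
31. n2.sig = "rwwr"  [B₀.cnt ++ A.val]
32. n1.sig = "rwwrkw"  [A₁.sig ++ A₀.val]
33. n16.mk = 1  [terminal]
34. n17.lim = "uu"  ["uu"]
35. n21.mk = 18  [terminal]
36. n22.live = "wy"  [terminal]
37. n20.env = "qwy"  ["q" ++ f.live]
38. n20.idx = 16  [c.mk - 2]
39. n19.env = "yn"  ["yn"]
40. n19.idx = 25  [S₁.idx + 9]
41. n23.lab = true  [S₁.idx > 24]
42. n23.val = "vyn"  ["v" ++ S₁.env]
43. n24.lim = false  [terminal]
44. n23.sig = "wx"  ["wx"]
45. n18.env = "ynz"  [S₁.env ++ "z"]
46. n18.idx = 28  [28]
47. n17.cnt = "qynz"  ["q" ++ S.env]
48. n17.hot = 8  [len(B.lim) + 6]
49. n17.env = -4  [-4]
50. n0.env = "rwwrkwqynz"  [A.sig ++ B.cnt]
51. n0.idx = 23  [B.hot + 15]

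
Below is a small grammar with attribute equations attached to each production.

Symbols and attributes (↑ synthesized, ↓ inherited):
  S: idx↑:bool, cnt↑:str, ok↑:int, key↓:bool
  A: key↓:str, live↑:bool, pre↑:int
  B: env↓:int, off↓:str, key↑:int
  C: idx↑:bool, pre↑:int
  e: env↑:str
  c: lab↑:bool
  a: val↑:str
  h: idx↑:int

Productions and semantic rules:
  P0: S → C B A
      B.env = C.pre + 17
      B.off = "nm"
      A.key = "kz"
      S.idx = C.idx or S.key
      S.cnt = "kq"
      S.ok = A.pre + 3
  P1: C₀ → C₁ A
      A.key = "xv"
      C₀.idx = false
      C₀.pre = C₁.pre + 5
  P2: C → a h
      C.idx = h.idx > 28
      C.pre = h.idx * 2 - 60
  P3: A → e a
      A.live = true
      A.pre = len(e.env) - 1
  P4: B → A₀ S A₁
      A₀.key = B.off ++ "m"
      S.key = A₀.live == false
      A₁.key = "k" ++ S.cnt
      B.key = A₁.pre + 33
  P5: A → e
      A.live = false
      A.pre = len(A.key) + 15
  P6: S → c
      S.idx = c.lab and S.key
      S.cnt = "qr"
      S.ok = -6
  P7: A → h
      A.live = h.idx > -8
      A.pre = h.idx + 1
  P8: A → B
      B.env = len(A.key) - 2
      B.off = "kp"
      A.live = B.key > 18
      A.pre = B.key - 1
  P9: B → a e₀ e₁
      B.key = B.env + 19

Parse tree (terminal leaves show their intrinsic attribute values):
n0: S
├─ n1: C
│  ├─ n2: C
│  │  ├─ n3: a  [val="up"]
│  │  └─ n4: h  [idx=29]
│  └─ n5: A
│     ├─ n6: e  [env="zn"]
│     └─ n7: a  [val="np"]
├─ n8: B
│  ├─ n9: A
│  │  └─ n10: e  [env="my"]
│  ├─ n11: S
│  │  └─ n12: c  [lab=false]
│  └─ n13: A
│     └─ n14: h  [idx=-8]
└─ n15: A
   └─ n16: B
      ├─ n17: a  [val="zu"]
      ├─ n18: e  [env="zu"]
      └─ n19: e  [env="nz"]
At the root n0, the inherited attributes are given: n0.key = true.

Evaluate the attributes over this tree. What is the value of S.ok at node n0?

1. n0.key = true  [given at root]
2. n3.val = "up"  [terminal]
3. n4.idx = 29  [terminal]
4. n2.idx = true  [h.idx > 28]
5. n2.pre = -2  [h.idx * 2 - 60]
6. n5.key = "xv"  ["xv"]
7. n6.env = "zn"  [terminal]
8. n7.val = "np"  [terminal]
9. n5.live = true  [true]
10. n5.pre = 1  [len(e.env) - 1]
11. n1.idx = false  [false]
12. n1.pre = 3  [C₁.pre + 5]
13. n8.env = 20  [C.pre + 17]
14. n8.off = "nm"  ["nm"]
15. n9.key = "nmm"  [B.off ++ "m"]
16. n10.env = "my"  [terminal]
17. n9.live = false  [false]
18. n9.pre = 18  [len(A.key) + 15]
19. n11.key = true  [A₀.live == false]
20. n12.lab = false  [terminal]
21. n11.idx = false  [c.lab and S.key]
22. n11.cnt = "qr"  ["qr"]
23. n11.ok = -6  [-6]
24. n13.key = "kqr"  ["k" ++ S.cnt]
25. n14.idx = -8  [terminal]
26. n13.live = false  [h.idx > -8]
27. n13.pre = -7  [h.idx + 1]
28. n8.key = 26  [A₁.pre + 33]
29. n15.key = "kz"  ["kz"]
30. n16.env = 0  [len(A.key) - 2]
31. n16.off = "kp"  ["kp"]
32. n17.val = "zu"  [terminal]
33. n18.env = "zu"  [terminal]
34. n19.env = "nz"  [terminal]
35. n16.key = 19  [B.env + 19]
36. n15.live = true  [B.key > 18]
37. n15.pre = 18  [B.key - 1]
38. n0.idx = true  [C.idx or S.key]
39. n0.cnt = "kq"  ["kq"]
40. n0.ok = 21  [A.pre + 3]

21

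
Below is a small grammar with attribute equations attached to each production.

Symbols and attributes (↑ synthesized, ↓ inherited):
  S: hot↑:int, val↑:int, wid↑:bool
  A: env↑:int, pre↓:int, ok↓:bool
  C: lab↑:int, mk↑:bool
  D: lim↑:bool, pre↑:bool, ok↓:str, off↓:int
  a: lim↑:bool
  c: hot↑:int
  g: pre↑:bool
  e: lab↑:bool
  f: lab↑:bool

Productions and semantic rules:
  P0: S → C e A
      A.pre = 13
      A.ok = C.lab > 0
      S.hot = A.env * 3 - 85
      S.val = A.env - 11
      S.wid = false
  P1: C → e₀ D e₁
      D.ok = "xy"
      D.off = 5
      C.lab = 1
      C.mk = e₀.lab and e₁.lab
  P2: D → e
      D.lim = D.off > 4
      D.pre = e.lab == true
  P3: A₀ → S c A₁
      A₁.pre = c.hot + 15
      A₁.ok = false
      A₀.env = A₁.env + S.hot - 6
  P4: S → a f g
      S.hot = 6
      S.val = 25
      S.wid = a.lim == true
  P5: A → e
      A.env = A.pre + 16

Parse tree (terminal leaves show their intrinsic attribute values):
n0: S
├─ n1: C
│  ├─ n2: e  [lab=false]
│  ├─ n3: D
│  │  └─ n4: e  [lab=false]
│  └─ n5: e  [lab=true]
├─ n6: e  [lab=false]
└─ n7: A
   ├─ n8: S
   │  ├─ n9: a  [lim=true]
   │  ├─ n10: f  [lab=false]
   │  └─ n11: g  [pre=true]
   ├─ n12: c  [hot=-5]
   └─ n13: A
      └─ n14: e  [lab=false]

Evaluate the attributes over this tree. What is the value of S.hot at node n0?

1. n2.lab = false  [terminal]
2. n3.ok = "xy"  ["xy"]
3. n3.off = 5  [5]
4. n4.lab = false  [terminal]
5. n3.lim = true  [D.off > 4]
6. n3.pre = false  [e.lab == true]
7. n5.lab = true  [terminal]
8. n1.lab = 1  [1]
9. n1.mk = false  [e₀.lab and e₁.lab]
10. n6.lab = false  [terminal]
11. n7.pre = 13  [13]
12. n7.ok = true  [C.lab > 0]
13. n9.lim = true  [terminal]
14. n10.lab = false  [terminal]
15. n11.pre = true  [terminal]
16. n8.hot = 6  [6]
17. n8.val = 25  [25]
18. n8.wid = true  [a.lim == true]
19. n12.hot = -5  [terminal]
20. n13.pre = 10  [c.hot + 15]
21. n13.ok = false  [false]
22. n14.lab = false  [terminal]
23. n13.env = 26  [A.pre + 16]
24. n7.env = 26  [A₁.env + S.hot - 6]
25. n0.hot = -7  [A.env * 3 - 85]
26. n0.val = 15  [A.env - 11]
27. n0.wid = false  [false]

-7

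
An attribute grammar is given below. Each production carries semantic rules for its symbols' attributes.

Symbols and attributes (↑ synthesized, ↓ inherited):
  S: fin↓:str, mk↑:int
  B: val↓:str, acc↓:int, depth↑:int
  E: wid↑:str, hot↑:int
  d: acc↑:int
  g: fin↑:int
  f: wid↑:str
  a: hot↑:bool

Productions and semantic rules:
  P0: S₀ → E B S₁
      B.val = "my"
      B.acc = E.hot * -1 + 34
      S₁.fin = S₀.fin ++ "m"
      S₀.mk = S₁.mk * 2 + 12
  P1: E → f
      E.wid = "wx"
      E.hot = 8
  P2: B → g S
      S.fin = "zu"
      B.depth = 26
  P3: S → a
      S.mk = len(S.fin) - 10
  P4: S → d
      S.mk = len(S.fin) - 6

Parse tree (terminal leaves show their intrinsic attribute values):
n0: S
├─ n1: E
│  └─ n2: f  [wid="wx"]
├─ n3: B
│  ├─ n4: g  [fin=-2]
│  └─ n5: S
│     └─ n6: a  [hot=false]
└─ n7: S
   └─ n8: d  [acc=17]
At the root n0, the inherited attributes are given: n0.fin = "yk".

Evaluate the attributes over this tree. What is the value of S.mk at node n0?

1. n0.fin = "yk"  [given at root]
2. n2.wid = "wx"  [terminal]
3. n1.wid = "wx"  ["wx"]
4. n1.hot = 8  [8]
5. n3.val = "my"  ["my"]
6. n3.acc = 26  [E.hot * -1 + 34]
7. n4.fin = -2  [terminal]
8. n5.fin = "zu"  ["zu"]
9. n6.hot = false  [terminal]
10. n5.mk = -8  [len(S.fin) - 10]
11. n3.depth = 26  [26]
12. n7.fin = "ykm"  [S₀.fin ++ "m"]
13. n8.acc = 17  [terminal]
14. n7.mk = -3  [len(S.fin) - 6]
15. n0.mk = 6  [S₁.mk * 2 + 12]

6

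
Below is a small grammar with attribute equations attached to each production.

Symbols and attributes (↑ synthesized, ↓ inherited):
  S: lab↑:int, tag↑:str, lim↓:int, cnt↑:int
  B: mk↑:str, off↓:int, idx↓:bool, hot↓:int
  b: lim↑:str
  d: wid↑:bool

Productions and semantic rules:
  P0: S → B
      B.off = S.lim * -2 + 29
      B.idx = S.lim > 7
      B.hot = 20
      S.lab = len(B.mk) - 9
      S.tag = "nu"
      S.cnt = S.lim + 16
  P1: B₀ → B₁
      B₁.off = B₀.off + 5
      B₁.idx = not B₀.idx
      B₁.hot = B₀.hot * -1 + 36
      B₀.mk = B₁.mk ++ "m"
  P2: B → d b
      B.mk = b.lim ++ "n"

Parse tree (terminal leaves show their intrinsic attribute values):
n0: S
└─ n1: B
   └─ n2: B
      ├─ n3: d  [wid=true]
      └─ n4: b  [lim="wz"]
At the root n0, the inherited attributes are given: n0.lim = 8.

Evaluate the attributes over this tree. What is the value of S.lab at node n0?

1. n0.lim = 8  [given at root]
2. n1.off = 13  [S.lim * -2 + 29]
3. n1.idx = true  [S.lim > 7]
4. n1.hot = 20  [20]
5. n2.off = 18  [B₀.off + 5]
6. n2.idx = false  [not B₀.idx]
7. n2.hot = 16  [B₀.hot * -1 + 36]
8. n3.wid = true  [terminal]
9. n4.lim = "wz"  [terminal]
10. n2.mk = "wzn"  [b.lim ++ "n"]
11. n1.mk = "wznm"  [B₁.mk ++ "m"]
12. n0.lab = -5  [len(B.mk) - 9]
13. n0.tag = "nu"  ["nu"]
14. n0.cnt = 24  [S.lim + 16]

-5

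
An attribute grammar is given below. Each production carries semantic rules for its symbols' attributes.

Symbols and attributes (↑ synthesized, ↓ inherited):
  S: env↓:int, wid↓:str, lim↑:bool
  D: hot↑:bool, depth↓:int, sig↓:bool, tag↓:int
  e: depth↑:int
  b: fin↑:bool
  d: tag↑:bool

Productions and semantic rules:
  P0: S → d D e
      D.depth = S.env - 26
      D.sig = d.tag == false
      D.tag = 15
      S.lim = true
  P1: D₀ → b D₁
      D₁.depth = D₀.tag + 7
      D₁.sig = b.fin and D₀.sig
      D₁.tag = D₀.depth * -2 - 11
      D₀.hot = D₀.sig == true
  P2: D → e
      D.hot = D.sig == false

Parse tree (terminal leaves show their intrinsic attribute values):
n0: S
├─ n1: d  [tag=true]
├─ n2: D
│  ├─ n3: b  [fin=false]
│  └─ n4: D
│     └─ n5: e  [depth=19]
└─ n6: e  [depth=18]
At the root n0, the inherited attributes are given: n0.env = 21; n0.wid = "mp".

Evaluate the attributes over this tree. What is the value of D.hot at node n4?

true

1. n0.env = 21  [given at root]
2. n0.wid = "mp"  [given at root]
3. n1.tag = true  [terminal]
4. n2.depth = -5  [S.env - 26]
5. n2.sig = false  [d.tag == false]
6. n2.tag = 15  [15]
7. n3.fin = false  [terminal]
8. n4.depth = 22  [D₀.tag + 7]
9. n4.sig = false  [b.fin and D₀.sig]
10. n4.tag = -1  [D₀.depth * -2 - 11]
11. n5.depth = 19  [terminal]
12. n4.hot = true  [D.sig == false]
13. n2.hot = false  [D₀.sig == true]
14. n6.depth = 18  [terminal]
15. n0.lim = true  [true]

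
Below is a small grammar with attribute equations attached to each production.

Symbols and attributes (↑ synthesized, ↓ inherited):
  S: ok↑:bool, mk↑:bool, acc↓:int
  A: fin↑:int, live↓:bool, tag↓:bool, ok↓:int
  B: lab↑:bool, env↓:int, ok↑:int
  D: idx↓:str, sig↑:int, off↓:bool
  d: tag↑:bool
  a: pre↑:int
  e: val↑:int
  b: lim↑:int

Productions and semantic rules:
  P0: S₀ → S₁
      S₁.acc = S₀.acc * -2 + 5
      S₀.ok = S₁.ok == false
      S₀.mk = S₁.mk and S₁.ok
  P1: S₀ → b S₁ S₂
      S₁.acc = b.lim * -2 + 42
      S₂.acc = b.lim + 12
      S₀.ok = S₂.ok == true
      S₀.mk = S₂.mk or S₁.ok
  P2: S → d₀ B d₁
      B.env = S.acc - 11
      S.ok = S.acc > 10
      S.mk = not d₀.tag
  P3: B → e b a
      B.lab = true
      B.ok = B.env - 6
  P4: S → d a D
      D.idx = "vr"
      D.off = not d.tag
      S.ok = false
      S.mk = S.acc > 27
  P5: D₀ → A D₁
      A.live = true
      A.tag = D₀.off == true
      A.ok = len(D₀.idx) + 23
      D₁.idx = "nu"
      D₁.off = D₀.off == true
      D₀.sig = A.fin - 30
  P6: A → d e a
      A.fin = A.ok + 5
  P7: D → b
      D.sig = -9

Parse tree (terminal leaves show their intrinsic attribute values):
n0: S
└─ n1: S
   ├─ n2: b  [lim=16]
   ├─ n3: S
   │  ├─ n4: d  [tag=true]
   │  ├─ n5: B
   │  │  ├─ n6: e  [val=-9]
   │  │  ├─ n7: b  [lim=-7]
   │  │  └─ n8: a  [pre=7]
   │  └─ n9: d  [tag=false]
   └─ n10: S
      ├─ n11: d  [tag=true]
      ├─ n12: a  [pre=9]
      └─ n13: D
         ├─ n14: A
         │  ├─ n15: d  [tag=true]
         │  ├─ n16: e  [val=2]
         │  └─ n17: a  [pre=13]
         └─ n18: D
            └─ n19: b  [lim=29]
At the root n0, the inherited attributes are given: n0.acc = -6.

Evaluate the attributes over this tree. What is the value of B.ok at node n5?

-7

1. n0.acc = -6  [given at root]
2. n1.acc = 17  [S₀.acc * -2 + 5]
3. n2.lim = 16  [terminal]
4. n3.acc = 10  [b.lim * -2 + 42]
5. n4.tag = true  [terminal]
6. n5.env = -1  [S.acc - 11]
7. n6.val = -9  [terminal]
8. n7.lim = -7  [terminal]
9. n8.pre = 7  [terminal]
10. n5.lab = true  [true]
11. n5.ok = -7  [B.env - 6]
12. n9.tag = false  [terminal]
13. n3.ok = false  [S.acc > 10]
14. n3.mk = false  [not d₀.tag]
15. n10.acc = 28  [b.lim + 12]
16. n11.tag = true  [terminal]
17. n12.pre = 9  [terminal]
18. n13.idx = "vr"  ["vr"]
19. n13.off = false  [not d.tag]
20. n14.live = true  [true]
21. n14.tag = false  [D₀.off == true]
22. n14.ok = 25  [len(D₀.idx) + 23]
23. n15.tag = true  [terminal]
24. n16.val = 2  [terminal]
25. n17.pre = 13  [terminal]
26. n14.fin = 30  [A.ok + 5]
27. n18.idx = "nu"  ["nu"]
28. n18.off = false  [D₀.off == true]
29. n19.lim = 29  [terminal]
30. n18.sig = -9  [-9]
31. n13.sig = 0  [A.fin - 30]
32. n10.ok = false  [false]
33. n10.mk = true  [S.acc > 27]
34. n1.ok = false  [S₂.ok == true]
35. n1.mk = true  [S₂.mk or S₁.ok]
36. n0.ok = true  [S₁.ok == false]
37. n0.mk = false  [S₁.mk and S₁.ok]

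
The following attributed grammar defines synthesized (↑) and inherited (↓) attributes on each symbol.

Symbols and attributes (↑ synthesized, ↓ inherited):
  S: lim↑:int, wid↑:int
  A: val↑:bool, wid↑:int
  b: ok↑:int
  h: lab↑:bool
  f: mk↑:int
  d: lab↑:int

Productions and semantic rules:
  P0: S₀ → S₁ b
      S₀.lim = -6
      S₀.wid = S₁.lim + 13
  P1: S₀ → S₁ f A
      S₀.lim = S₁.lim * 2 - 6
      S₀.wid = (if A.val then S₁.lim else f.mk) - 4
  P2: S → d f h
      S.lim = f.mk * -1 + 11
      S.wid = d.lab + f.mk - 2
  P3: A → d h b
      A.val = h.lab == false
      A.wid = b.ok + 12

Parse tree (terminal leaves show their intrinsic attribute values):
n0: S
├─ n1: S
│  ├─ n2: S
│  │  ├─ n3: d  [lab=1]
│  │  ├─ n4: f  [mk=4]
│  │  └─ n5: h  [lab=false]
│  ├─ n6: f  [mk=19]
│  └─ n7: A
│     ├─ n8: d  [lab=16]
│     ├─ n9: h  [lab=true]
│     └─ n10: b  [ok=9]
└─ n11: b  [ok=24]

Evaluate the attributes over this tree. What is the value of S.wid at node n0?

21

1. n3.lab = 1  [terminal]
2. n4.mk = 4  [terminal]
3. n5.lab = false  [terminal]
4. n2.lim = 7  [f.mk * -1 + 11]
5. n2.wid = 3  [d.lab + f.mk - 2]
6. n6.mk = 19  [terminal]
7. n8.lab = 16  [terminal]
8. n9.lab = true  [terminal]
9. n10.ok = 9  [terminal]
10. n7.val = false  [h.lab == false]
11. n7.wid = 21  [b.ok + 12]
12. n1.lim = 8  [S₁.lim * 2 - 6]
13. n1.wid = 15  [(if A.val then S₁.lim else f.mk) - 4]
14. n11.ok = 24  [terminal]
15. n0.lim = -6  [-6]
16. n0.wid = 21  [S₁.lim + 13]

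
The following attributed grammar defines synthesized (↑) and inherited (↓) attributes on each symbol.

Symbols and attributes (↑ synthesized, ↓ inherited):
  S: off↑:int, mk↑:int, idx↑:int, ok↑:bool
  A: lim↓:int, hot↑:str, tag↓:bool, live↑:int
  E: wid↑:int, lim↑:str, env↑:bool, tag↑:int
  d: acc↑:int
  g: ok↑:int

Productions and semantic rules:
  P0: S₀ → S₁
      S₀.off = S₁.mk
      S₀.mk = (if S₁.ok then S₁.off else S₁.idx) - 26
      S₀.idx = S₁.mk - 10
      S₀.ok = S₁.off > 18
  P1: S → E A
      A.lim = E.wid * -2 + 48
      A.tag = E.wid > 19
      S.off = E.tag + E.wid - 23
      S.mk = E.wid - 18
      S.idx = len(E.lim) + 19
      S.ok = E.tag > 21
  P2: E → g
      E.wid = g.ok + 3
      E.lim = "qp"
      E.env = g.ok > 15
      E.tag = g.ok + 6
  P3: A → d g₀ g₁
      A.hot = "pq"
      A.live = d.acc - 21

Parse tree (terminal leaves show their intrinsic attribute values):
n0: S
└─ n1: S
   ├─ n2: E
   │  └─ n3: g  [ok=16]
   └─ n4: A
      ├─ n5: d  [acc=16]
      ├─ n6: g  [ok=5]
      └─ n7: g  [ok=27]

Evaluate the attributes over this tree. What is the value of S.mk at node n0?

-8

1. n3.ok = 16  [terminal]
2. n2.wid = 19  [g.ok + 3]
3. n2.lim = "qp"  ["qp"]
4. n2.env = true  [g.ok > 15]
5. n2.tag = 22  [g.ok + 6]
6. n4.lim = 10  [E.wid * -2 + 48]
7. n4.tag = false  [E.wid > 19]
8. n5.acc = 16  [terminal]
9. n6.ok = 5  [terminal]
10. n7.ok = 27  [terminal]
11. n4.hot = "pq"  ["pq"]
12. n4.live = -5  [d.acc - 21]
13. n1.off = 18  [E.tag + E.wid - 23]
14. n1.mk = 1  [E.wid - 18]
15. n1.idx = 21  [len(E.lim) + 19]
16. n1.ok = true  [E.tag > 21]
17. n0.off = 1  [S₁.mk]
18. n0.mk = -8  [(if S₁.ok then S₁.off else S₁.idx) - 26]
19. n0.idx = -9  [S₁.mk - 10]
20. n0.ok = false  [S₁.off > 18]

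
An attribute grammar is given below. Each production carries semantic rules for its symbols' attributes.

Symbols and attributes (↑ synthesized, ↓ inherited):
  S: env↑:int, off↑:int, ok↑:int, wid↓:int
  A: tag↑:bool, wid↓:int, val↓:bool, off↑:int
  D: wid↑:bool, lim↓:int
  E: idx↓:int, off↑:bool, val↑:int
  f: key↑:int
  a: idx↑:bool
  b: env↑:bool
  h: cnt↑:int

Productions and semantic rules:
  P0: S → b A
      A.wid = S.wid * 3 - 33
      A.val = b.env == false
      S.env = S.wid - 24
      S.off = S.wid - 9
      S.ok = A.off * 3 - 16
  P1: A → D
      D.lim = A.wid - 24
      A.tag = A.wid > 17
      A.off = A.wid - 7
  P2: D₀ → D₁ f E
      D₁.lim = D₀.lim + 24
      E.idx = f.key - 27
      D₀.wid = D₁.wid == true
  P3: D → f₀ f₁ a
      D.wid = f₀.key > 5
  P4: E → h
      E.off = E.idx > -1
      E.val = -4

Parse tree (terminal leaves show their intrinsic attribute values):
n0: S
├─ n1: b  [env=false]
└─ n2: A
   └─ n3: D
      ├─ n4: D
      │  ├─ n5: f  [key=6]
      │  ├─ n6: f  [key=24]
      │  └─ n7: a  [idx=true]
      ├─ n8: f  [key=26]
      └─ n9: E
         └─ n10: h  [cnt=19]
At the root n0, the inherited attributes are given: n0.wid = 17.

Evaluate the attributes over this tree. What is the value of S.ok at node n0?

1. n0.wid = 17  [given at root]
2. n1.env = false  [terminal]
3. n2.wid = 18  [S.wid * 3 - 33]
4. n2.val = true  [b.env == false]
5. n3.lim = -6  [A.wid - 24]
6. n4.lim = 18  [D₀.lim + 24]
7. n5.key = 6  [terminal]
8. n6.key = 24  [terminal]
9. n7.idx = true  [terminal]
10. n4.wid = true  [f₀.key > 5]
11. n8.key = 26  [terminal]
12. n9.idx = -1  [f.key - 27]
13. n10.cnt = 19  [terminal]
14. n9.off = false  [E.idx > -1]
15. n9.val = -4  [-4]
16. n3.wid = true  [D₁.wid == true]
17. n2.tag = true  [A.wid > 17]
18. n2.off = 11  [A.wid - 7]
19. n0.env = -7  [S.wid - 24]
20. n0.off = 8  [S.wid - 9]
21. n0.ok = 17  [A.off * 3 - 16]

17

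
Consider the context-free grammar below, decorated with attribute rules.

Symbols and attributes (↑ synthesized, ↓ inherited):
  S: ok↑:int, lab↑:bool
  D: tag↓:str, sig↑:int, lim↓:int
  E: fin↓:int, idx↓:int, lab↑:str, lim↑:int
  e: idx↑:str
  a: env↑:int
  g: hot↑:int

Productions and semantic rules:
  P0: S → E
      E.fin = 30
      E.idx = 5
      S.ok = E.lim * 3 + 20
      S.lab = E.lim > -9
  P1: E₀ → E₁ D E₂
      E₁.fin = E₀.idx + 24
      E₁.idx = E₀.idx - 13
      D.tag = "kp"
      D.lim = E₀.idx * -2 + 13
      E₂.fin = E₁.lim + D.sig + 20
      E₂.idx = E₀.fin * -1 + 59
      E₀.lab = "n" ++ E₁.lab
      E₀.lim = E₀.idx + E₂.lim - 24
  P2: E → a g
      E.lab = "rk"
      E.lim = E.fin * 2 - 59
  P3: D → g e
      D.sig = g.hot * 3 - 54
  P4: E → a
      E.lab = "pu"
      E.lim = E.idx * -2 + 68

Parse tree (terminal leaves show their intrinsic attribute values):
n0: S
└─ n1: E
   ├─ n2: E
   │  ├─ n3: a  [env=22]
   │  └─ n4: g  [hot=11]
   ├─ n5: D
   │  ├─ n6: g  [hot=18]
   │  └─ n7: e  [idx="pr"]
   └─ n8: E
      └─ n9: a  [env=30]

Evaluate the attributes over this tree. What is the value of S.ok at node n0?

1. n1.fin = 30  [30]
2. n1.idx = 5  [5]
3. n2.fin = 29  [E₀.idx + 24]
4. n2.idx = -8  [E₀.idx - 13]
5. n3.env = 22  [terminal]
6. n4.hot = 11  [terminal]
7. n2.lab = "rk"  ["rk"]
8. n2.lim = -1  [E.fin * 2 - 59]
9. n5.tag = "kp"  ["kp"]
10. n5.lim = 3  [E₀.idx * -2 + 13]
11. n6.hot = 18  [terminal]
12. n7.idx = "pr"  [terminal]
13. n5.sig = 0  [g.hot * 3 - 54]
14. n8.fin = 19  [E₁.lim + D.sig + 20]
15. n8.idx = 29  [E₀.fin * -1 + 59]
16. n9.env = 30  [terminal]
17. n8.lab = "pu"  ["pu"]
18. n8.lim = 10  [E.idx * -2 + 68]
19. n1.lab = "nrk"  ["n" ++ E₁.lab]
20. n1.lim = -9  [E₀.idx + E₂.lim - 24]
21. n0.ok = -7  [E.lim * 3 + 20]
22. n0.lab = false  [E.lim > -9]

-7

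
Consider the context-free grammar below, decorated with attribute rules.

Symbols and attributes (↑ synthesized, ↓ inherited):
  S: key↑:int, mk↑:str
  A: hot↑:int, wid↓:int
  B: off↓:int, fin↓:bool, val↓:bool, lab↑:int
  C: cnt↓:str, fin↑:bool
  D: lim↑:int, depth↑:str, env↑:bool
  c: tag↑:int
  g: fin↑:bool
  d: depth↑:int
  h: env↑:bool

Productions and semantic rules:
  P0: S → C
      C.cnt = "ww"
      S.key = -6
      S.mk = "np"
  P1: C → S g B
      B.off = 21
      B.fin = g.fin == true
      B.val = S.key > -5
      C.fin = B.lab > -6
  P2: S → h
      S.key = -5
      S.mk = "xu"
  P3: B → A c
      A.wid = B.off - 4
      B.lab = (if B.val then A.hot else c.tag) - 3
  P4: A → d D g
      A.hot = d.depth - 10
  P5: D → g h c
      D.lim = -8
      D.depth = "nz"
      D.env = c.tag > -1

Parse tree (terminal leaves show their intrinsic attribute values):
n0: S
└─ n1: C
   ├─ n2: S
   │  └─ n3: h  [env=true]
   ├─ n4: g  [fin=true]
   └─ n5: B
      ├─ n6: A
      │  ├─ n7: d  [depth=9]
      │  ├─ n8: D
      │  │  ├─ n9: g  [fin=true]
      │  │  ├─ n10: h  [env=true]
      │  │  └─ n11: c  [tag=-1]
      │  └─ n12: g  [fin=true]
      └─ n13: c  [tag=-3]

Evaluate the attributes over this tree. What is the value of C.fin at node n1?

false

1. n1.cnt = "ww"  ["ww"]
2. n3.env = true  [terminal]
3. n2.key = -5  [-5]
4. n2.mk = "xu"  ["xu"]
5. n4.fin = true  [terminal]
6. n5.off = 21  [21]
7. n5.fin = true  [g.fin == true]
8. n5.val = false  [S.key > -5]
9. n6.wid = 17  [B.off - 4]
10. n7.depth = 9  [terminal]
11. n9.fin = true  [terminal]
12. n10.env = true  [terminal]
13. n11.tag = -1  [terminal]
14. n8.lim = -8  [-8]
15. n8.depth = "nz"  ["nz"]
16. n8.env = false  [c.tag > -1]
17. n12.fin = true  [terminal]
18. n6.hot = -1  [d.depth - 10]
19. n13.tag = -3  [terminal]
20. n5.lab = -6  [(if B.val then A.hot else c.tag) - 3]
21. n1.fin = false  [B.lab > -6]
22. n0.key = -6  [-6]
23. n0.mk = "np"  ["np"]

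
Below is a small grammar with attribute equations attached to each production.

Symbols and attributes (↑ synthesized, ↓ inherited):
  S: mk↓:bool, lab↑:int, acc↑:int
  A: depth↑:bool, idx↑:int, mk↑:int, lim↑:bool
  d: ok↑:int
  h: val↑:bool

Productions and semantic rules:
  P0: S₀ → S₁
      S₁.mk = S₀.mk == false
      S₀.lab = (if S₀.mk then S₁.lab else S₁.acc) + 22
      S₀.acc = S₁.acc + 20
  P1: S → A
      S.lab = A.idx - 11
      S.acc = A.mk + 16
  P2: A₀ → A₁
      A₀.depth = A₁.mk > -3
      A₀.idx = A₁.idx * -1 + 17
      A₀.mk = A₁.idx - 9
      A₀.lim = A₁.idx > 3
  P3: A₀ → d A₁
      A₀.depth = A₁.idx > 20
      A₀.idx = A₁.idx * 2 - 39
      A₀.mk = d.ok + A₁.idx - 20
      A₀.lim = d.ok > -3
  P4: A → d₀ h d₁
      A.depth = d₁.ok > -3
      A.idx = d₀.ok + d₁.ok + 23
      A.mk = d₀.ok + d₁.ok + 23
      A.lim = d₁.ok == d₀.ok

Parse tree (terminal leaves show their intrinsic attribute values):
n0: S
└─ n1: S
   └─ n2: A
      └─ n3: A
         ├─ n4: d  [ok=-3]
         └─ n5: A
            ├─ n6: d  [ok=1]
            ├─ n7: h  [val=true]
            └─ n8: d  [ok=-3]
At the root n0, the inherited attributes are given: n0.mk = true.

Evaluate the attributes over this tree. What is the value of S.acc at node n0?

30

1. n0.mk = true  [given at root]
2. n1.mk = false  [S₀.mk == false]
3. n4.ok = -3  [terminal]
4. n6.ok = 1  [terminal]
5. n7.val = true  [terminal]
6. n8.ok = -3  [terminal]
7. n5.depth = false  [d₁.ok > -3]
8. n5.idx = 21  [d₀.ok + d₁.ok + 23]
9. n5.mk = 21  [d₀.ok + d₁.ok + 23]
10. n5.lim = false  [d₁.ok == d₀.ok]
11. n3.depth = true  [A₁.idx > 20]
12. n3.idx = 3  [A₁.idx * 2 - 39]
13. n3.mk = -2  [d.ok + A₁.idx - 20]
14. n3.lim = false  [d.ok > -3]
15. n2.depth = true  [A₁.mk > -3]
16. n2.idx = 14  [A₁.idx * -1 + 17]
17. n2.mk = -6  [A₁.idx - 9]
18. n2.lim = false  [A₁.idx > 3]
19. n1.lab = 3  [A.idx - 11]
20. n1.acc = 10  [A.mk + 16]
21. n0.lab = 25  [(if S₀.mk then S₁.lab else S₁.acc) + 22]
22. n0.acc = 30  [S₁.acc + 20]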